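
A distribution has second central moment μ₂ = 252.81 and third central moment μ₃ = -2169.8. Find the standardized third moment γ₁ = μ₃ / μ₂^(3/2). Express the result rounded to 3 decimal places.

-0.540

σ = √μ₂ = √252.81 = 15.90000
σ³ = μ₂^(3/2) = 4019.67900
γ₁ = μ₃/σ³ = -2169.8 / 4019.67900 ≈ -0.540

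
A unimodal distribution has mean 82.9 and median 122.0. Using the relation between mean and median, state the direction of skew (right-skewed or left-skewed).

mean − median = 82.9 − 122.0 = -39.1
mean < median ⇒ the longer tail is on the left ⇒ left-skewed (negatively skewed).

left-skewed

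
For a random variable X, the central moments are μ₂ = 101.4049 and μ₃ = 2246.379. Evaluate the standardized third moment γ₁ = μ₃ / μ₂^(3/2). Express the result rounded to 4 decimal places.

2.1999

σ = √μ₂ = √101.4049 = 10.07000
σ³ = μ₂^(3/2) = 1021.14734
γ₁ = μ₃/σ³ = 2246.379 / 1021.14734 ≈ 2.1999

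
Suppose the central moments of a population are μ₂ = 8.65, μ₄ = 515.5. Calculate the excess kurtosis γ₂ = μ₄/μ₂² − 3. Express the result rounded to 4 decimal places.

μ₂² = 8.65² = 74.82250
μ₄/μ₂² = 515.5 / 74.82250 = 6.88964
γ₂ = 6.88964 − 3 ≈ 3.8896

3.8896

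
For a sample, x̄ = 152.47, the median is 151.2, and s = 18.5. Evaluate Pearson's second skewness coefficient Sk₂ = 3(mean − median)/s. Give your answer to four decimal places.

0.2059

Sk₂ = 3(152.47 − 151.2) / 18.5 = 3 × 1.2700 / 18.5
    = 3.8100 / 18.5 ≈ 0.2059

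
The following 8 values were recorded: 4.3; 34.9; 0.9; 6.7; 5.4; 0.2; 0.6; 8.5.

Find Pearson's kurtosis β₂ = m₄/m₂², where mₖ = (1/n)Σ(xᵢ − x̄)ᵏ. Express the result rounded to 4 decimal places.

5.3599

x̄ = 7.6875
Σ(xᵢ − x̄)² = 911.2287 ⇒ m₂ = 113.90359
Σ(xᵢ − x̄)⁴ = 556319.3489 ⇒ m₄ = 69539.91862
m₂² = 12974.02867
β₂ = m₄/m₂² = 69539.91862 / 12974.02867 ≈ 5.3599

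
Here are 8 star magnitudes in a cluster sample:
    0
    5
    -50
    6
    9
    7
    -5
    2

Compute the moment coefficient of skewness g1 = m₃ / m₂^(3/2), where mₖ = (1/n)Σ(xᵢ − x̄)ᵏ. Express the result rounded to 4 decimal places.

-2.0431

x̄ = (0 + 5 - 50 + 6 + 9 + 7 - 5 + 2) / 8 = -3.2500
deviations (xᵢ − x̄): 3.2500, 8.2500, -46.7500, 9.2500, 12.2500, 10.2500, -1.7500, 5.2500
Σ(xᵢ − x̄)² = 2635.5000 ⇒ m₂ = 2635.5000/8 = 329.43750
Σ(xᵢ − x̄)³ = -97733.2500 ⇒ m₃ = -97733.2500/8 = -12216.65625
m₂^(3/2) = 329.43750^(1.5) = 5979.42675
g1 = m₃ / m₂^(3/2) = -12216.65625 / 5979.42675 ≈ -2.0431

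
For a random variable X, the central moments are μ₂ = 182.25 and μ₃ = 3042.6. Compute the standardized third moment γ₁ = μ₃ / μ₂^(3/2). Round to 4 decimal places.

1.2366

σ = √μ₂ = √182.25 = 13.50000
σ³ = μ₂^(3/2) = 2460.37500
γ₁ = μ₃/σ³ = 3042.6 / 2460.37500 ≈ 1.2366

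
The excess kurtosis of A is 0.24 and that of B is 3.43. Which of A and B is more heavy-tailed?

Higher excess kurtosis ⇒ heavier tails relative to the normal distribution.
0.24 vs 3.43: the larger is 3.43, so B has heavier tails.

B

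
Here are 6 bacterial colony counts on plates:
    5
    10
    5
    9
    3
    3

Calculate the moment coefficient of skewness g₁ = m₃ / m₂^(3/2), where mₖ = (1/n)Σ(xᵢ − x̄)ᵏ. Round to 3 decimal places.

0.469

x̄ = (5 + 10 + 5 + 9 + 3 + 3) / 6 = 5.8333
deviations (xᵢ − x̄): -0.8333, 4.1667, -0.8333, 3.1667, -2.8333, -2.8333
Σ(xᵢ − x̄)² = 44.8333 ⇒ m₂ = 44.8333/6 = 7.47222
Σ(xᵢ − x̄)³ = 57.4444 ⇒ m₃ = 57.4444/6 = 9.57407
m₂^(3/2) = 7.47222^(1.5) = 20.42559
g₁ = m₃ / m₂^(3/2) = 9.57407 / 20.42559 ≈ 0.469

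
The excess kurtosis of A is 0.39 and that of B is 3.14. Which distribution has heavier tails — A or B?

B

Higher excess kurtosis ⇒ heavier tails relative to the normal distribution.
0.39 vs 3.14: the larger is 3.14, so B has heavier tails.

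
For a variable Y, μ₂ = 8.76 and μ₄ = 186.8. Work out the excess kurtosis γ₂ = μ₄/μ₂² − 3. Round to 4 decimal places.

μ₂² = 8.76² = 76.73760
μ₄/μ₂² = 186.8 / 76.73760 = 2.43427
γ₂ = 2.43427 − 3 ≈ -0.5657

-0.5657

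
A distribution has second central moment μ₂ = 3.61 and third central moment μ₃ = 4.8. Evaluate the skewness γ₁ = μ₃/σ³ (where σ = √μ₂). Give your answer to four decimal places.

σ = √μ₂ = √3.61 = 1.90000
σ³ = μ₂^(3/2) = 6.85900
γ₁ = μ₃/σ³ = 4.8 / 6.85900 ≈ 0.6998

0.6998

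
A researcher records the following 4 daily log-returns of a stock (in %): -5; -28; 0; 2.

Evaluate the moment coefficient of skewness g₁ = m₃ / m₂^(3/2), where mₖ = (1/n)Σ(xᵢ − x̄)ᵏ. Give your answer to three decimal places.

-1.005

x̄ = (-5 - 28 + 0 + 2) / 4 = -7.7500
deviations (xᵢ − x̄): 2.7500, -20.2500, 7.7500, 9.7500
Σ(xᵢ − x̄)² = 572.7500 ⇒ m₂ = 572.7500/4 = 143.18750
Σ(xᵢ − x̄)³ = -6890.6250 ⇒ m₃ = -6890.6250/4 = -1722.65625
m₂^(3/2) = 143.18750^(1.5) = 1713.39565
g₁ = m₃ / m₂^(3/2) = -1722.65625 / 1713.39565 ≈ -1.005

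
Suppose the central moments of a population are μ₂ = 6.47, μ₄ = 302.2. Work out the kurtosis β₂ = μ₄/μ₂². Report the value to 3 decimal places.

μ₂² = 6.47² = 41.86090
μ₄/μ₂² = 302.2 / 41.86090 = 7.21915
β₂ ≈ 7.219

7.219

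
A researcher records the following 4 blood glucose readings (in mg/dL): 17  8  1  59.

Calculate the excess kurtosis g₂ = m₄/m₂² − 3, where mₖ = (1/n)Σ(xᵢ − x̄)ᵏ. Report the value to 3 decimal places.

x̄ = 21.2500
Σ(xᵢ − x̄)² = 2028.7500 ⇒ m₂ = 507.18750
Σ(xᵢ − x̄)⁴ = 2230102.8281 ⇒ m₄ = 557525.70703
m₂² = 257239.16016
g₂ = m₄/m₂² − 3 = 2.16734 − 3 ≈ -0.833

-0.833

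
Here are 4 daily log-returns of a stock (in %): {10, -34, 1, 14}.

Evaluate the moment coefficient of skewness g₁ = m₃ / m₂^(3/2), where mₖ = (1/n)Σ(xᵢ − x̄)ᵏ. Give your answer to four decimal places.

x̄ = (10 - 34 + 1 + 14) / 4 = -2.2500
deviations (xᵢ − x̄): 12.2500, -31.7500, 3.2500, 16.2500
Σ(xᵢ − x̄)² = 1432.7500 ⇒ m₂ = 1432.7500/4 = 358.18750
Σ(xᵢ − x̄)³ = -25842.3750 ⇒ m₃ = -25842.3750/4 = -6460.59375
m₂^(3/2) = 358.18750^(1.5) = 6779.00007
g₁ = m₃ / m₂^(3/2) = -6460.59375 / 6779.00007 ≈ -0.9530

-0.9530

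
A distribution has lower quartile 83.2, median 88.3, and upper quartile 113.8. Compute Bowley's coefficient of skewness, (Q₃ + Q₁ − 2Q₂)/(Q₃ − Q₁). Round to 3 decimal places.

0.667

numerator: Q₃ + Q₁ − 2Q₂ = 113.8 + 83.2 − 2×88.3 = 20.4000
denominator: Q₃ − Q₁ = 113.8 − 83.2 = 30.6000
Bowley skewness = 20.4000 / 30.6000 ≈ 0.667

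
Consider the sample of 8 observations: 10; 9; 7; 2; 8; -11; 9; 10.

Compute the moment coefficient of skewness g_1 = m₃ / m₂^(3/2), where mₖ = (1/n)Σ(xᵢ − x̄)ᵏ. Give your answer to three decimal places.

x̄ = (10 + 9 + 7 + 2 + 8 - 11 + 9 + 10) / 8 = 5.5000
deviations (xᵢ − x̄): 4.5000, 3.5000, 1.5000, -3.5000, 2.5000, -16.5000, 3.5000, 4.5000
Σ(xᵢ − x̄)² = 358.0000 ⇒ m₂ = 358.0000/8 = 44.75000
Σ(xᵢ − x̄)³ = -4248.0000 ⇒ m₃ = -4248.0000/8 = -531.00000
m₂^(3/2) = 44.75000^(1.5) = 299.35710
g_1 = m₃ / m₂^(3/2) = -531.00000 / 299.35710 ≈ -1.774

-1.774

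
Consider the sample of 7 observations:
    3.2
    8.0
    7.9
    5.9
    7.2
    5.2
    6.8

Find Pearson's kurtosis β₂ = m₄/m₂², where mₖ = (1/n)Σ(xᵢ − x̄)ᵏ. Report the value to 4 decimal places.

2.5337

x̄ = 6.3143
Σ(xᵢ − x̄)² = 17.4886 ⇒ m₂ = 2.49837
Σ(xᵢ − x̄)⁴ = 110.7060 ⇒ m₄ = 15.81514
m₂² = 6.24184
β₂ = m₄/m₂² = 15.81514 / 6.24184 ≈ 2.5337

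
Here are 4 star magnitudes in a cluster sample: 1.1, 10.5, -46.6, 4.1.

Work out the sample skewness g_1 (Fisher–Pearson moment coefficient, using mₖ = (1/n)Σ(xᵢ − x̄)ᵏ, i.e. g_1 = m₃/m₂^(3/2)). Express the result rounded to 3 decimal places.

-1.076

x̄ = (1.1 + 10.5 - 46.6 + 4.1) / 4 = -7.7250
deviations (xᵢ − x̄): 8.8250, 18.2250, -38.8750, 11.8250
Σ(xᵢ − x̄)² = 2061.1275 ⇒ m₂ = 2061.1275/4 = 515.28188
Σ(xᵢ − x̄)³ = -50356.2124 ⇒ m₃ = -50356.2124/4 = -12589.05309
m₂^(3/2) = 515.28188^(1.5) = 11696.80634
g_1 = m₃ / m₂^(3/2) = -12589.05309 / 11696.80634 ≈ -1.076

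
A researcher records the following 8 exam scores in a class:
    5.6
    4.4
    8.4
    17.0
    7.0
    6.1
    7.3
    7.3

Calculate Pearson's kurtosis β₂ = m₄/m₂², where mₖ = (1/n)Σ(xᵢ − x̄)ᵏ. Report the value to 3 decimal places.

x̄ = 7.8875
Σ(xᵢ − x̄)² = 105.3688 ⇒ m₂ = 13.17109
Σ(xᵢ − x̄)⁴ = 7081.6999 ⇒ m₄ = 885.21249
m₂² = 173.47771
β₂ = m₄/m₂² = 885.21249 / 173.47771 ≈ 5.103

5.103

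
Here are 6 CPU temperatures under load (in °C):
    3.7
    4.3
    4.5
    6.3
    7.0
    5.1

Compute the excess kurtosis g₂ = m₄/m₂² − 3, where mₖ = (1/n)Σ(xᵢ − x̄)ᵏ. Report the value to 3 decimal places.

-1.256

x̄ = 5.1500
Σ(xᵢ − x̄)² = 7.9950 ⇒ m₂ = 1.33250
Σ(xᵢ − x̄)⁴ = 18.5835 ⇒ m₄ = 3.09726
m₂² = 1.77556
g₂ = m₄/m₂² − 3 = 1.74439 − 3 ≈ -1.256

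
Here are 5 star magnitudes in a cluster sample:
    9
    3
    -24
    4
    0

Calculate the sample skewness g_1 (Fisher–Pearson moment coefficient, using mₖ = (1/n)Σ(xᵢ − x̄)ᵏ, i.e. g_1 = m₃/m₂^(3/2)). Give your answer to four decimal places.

-1.2621

x̄ = (9 + 3 - 24 + 4 + 0) / 5 = -1.6000
deviations (xᵢ − x̄): 10.6000, 4.6000, -22.4000, 5.6000, 1.6000
Σ(xᵢ − x̄)² = 669.2000 ⇒ m₂ = 669.2000/5 = 133.84000
Σ(xᵢ − x̄)³ = -9771.3600 ⇒ m₃ = -9771.3600/5 = -1954.27200
m₂^(3/2) = 133.84000^(1.5) = 1548.38477
g_1 = m₃ / m₂^(3/2) = -1954.27200 / 1548.38477 ≈ -1.2621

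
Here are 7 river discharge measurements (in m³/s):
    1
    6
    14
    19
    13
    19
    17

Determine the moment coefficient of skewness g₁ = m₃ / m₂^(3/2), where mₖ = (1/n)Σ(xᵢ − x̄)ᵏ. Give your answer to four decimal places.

x̄ = (1 + 6 + 14 + 19 + 13 + 19 + 17) / 7 = 12.7143
deviations (xᵢ − x̄): -11.7143, -6.7143, 1.2857, 6.2857, 0.2857, 6.2857, 4.2857
Σ(xᵢ − x̄)² = 281.4286 ⇒ m₂ = 281.4286/7 = 40.20408
Σ(xᵢ − x̄)³ = -1332.6122 ⇒ m₃ = -1332.6122/7 = -190.37318
m₂^(3/2) = 40.20408^(1.5) = 254.92077
g₁ = m₃ / m₂^(3/2) = -190.37318 / 254.92077 ≈ -0.7468

-0.7468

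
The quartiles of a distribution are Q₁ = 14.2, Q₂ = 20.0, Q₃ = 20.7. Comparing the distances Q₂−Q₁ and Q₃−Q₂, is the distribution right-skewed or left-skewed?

left-skewed

Q₂ − Q₁ = 5.8;  Q₃ − Q₂ = 0.7
Q₂ − Q₁ > Q₃ − Q₂ ⇒ the lower half is more spread out ⇒ left-skewed.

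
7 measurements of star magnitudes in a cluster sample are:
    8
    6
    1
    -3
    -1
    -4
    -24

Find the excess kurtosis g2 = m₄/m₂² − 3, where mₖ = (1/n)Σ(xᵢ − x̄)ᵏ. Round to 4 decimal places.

x̄ = -2.4286
Σ(xᵢ − x̄)² = 661.7143 ⇒ m₂ = 94.53061
Σ(xᵢ − x̄)⁴ = 233551.8017 ⇒ m₄ = 33364.54311
m₂² = 8936.03665
g2 = m₄/m₂² − 3 = 3.73371 − 3 ≈ 0.7337

0.7337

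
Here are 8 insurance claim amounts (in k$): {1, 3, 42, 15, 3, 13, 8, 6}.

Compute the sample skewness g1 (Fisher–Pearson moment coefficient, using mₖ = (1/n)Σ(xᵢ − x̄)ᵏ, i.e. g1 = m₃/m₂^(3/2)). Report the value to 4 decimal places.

1.6991

x̄ = (1 + 3 + 42 + 15 + 3 + 13 + 8 + 6) / 8 = 11.3750
deviations (xᵢ − x̄): -10.3750, -8.3750, 30.6250, 3.6250, -8.3750, 1.6250, -3.3750, -5.3750
Σ(xᵢ − x̄)² = 1241.8750 ⇒ m₂ = 1241.8750/8 = 155.23438
Σ(xᵢ − x̄)³ = 26289.4688 ⇒ m₃ = 26289.4688/8 = 3286.18359
m₂^(3/2) = 155.23438^(1.5) = 1934.11301
g1 = m₃ / m₂^(3/2) = 3286.18359 / 1934.11301 ≈ 1.6991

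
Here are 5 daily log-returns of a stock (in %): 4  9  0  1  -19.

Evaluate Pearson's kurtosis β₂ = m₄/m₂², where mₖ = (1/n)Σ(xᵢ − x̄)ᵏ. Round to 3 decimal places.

x̄ = -1.0000
Σ(xᵢ − x̄)² = 454.0000 ⇒ m₂ = 90.80000
Σ(xᵢ − x̄)⁴ = 115618.0000 ⇒ m₄ = 23123.60000
m₂² = 8244.64000
β₂ = m₄/m₂² = 23123.60000 / 8244.64000 ≈ 2.805

2.805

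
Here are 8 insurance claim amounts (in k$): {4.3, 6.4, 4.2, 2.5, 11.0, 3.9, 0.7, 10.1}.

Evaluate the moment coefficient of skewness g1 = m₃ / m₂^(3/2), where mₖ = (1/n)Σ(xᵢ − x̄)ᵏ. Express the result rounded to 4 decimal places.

x̄ = (4.3 + 6.4 + 4.2 + 2.5 + 11.0 + 3.9 + 0.7 + 10.1) / 8 = 5.3875
deviations (xᵢ − x̄): -1.0875, 1.0125, -1.1875, -2.8875, 5.6125, -1.4875, -4.6875, 4.7125
Σ(xᵢ − x̄)² = 89.8488 ⇒ m₂ = 89.8488/8 = 11.23109
Σ(xᵢ − x̄)³ = 149.1623 ⇒ m₃ = 149.1623/8 = 18.64529
m₂^(3/2) = 11.23109^(1.5) = 37.63857
g1 = m₃ / m₂^(3/2) = 18.64529 / 37.63857 ≈ 0.4954

0.4954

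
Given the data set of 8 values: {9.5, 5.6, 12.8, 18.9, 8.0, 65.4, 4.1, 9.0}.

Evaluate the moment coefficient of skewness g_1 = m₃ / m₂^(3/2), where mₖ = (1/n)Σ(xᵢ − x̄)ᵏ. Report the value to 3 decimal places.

2.051

x̄ = (9.5 + 5.6 + 12.8 + 18.9 + 8.0 + 65.4 + 4.1 + 9.0) / 8 = 16.6625
deviations (xᵢ − x̄): -7.1625, -11.0625, -3.8625, 2.2375, -8.6625, 48.7375, -12.5625, -7.6625
Σ(xᵢ − x̄)² = 2860.5188 ⇒ m₂ = 2860.5188/8 = 357.56484
Σ(xᵢ − x̄)³ = 110918.1498 ⇒ m₃ = 110918.1498/8 = 13864.76872
m₂^(3/2) = 357.56484^(1.5) = 6761.33132
g_1 = m₃ / m₂^(3/2) = 13864.76872 / 6761.33132 ≈ 2.051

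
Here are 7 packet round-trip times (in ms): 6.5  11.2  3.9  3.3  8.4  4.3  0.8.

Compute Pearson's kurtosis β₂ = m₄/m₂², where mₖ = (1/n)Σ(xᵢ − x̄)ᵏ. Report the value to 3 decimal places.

2.181

x̄ = 5.4857
Σ(xᵢ − x̄)² = 72.8286 ⇒ m₂ = 10.40408
Σ(xᵢ − x̄)⁴ = 1652.5975 ⇒ m₄ = 236.08536
m₂² = 108.24491
β₂ = m₄/m₂² = 236.08536 / 108.24491 ≈ 2.181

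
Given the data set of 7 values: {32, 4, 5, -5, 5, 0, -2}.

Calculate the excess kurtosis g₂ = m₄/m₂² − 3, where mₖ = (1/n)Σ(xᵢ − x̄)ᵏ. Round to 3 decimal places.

x̄ = 5.5714
Σ(xᵢ − x̄)² = 901.7143 ⇒ m₂ = 128.81633
Σ(xᵢ − x̄)⁴ = 504604.8630 ⇒ m₄ = 72086.40900
m₂² = 16593.64598
g₂ = m₄/m₂² − 3 = 4.34422 − 3 ≈ 1.344

1.344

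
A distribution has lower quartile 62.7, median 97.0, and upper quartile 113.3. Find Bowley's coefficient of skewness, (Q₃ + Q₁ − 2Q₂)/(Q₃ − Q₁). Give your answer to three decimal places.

-0.356

numerator: Q₃ + Q₁ − 2Q₂ = 113.3 + 62.7 − 2×97.0 = -18.0000
denominator: Q₃ − Q₁ = 113.3 − 62.7 = 50.6000
Bowley skewness = -18.0000 / 50.6000 ≈ -0.356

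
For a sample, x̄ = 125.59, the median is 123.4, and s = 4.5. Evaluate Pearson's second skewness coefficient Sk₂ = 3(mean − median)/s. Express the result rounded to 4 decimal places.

1.4600

Sk₂ = 3(125.59 − 123.4) / 4.5 = 3 × 2.1900 / 4.5
    = 6.5700 / 4.5 ≈ 1.4600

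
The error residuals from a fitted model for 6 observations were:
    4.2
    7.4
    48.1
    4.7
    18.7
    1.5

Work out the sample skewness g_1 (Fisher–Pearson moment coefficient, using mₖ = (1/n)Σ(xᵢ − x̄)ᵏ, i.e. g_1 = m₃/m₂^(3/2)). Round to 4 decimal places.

x̄ = (4.2 + 7.4 + 48.1 + 4.7 + 18.7 + 1.5) / 6 = 14.1000
deviations (xᵢ − x̄): -9.9000, -6.7000, 34.0000, -9.4000, 4.6000, -12.6000
Σ(xᵢ − x̄)² = 1567.1800 ⇒ m₂ = 1567.1800/6 = 261.19667
Σ(xᵢ − x̄)³ = 35299.3140 ⇒ m₃ = 35299.3140/6 = 5883.21900
m₂^(3/2) = 261.19667^(1.5) = 4221.35081
g_1 = m₃ / m₂^(3/2) = 5883.21900 / 4221.35081 ≈ 1.3937

1.3937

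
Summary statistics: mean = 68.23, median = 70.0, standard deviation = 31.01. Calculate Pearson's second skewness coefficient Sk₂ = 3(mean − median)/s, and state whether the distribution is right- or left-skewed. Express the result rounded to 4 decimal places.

Sk₂ = 3(68.23 − 70.0) / 31.01 = 3 × -1.7700 / 31.01
    = -5.3100 / 31.01 ≈ -0.1712
Sk₂ < 0 ⇒ mean < median ⇒ left-skewed (negative skew).

-0.1712, left-skewed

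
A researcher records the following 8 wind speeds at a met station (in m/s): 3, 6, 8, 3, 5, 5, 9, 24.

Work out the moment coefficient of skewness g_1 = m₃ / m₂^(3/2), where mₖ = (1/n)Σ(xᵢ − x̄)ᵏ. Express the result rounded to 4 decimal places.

1.8535

x̄ = (3 + 6 + 8 + 3 + 5 + 5 + 9 + 24) / 8 = 7.8750
deviations (xᵢ − x̄): -4.8750, -1.8750, 0.1250, -4.8750, -2.8750, -2.8750, 1.1250, 16.1250
Σ(xᵢ − x̄)² = 328.8750 ⇒ m₂ = 328.8750/8 = 41.10938
Σ(xᵢ − x̄)³ = 3908.3438 ⇒ m₃ = 3908.3438/8 = 488.54297
m₂^(3/2) = 41.10938^(1.5) = 263.57931
g_1 = m₃ / m₂^(3/2) = 488.54297 / 263.57931 ≈ 1.8535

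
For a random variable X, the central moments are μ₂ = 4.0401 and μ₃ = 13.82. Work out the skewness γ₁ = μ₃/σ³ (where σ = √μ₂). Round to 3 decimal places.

σ = √μ₂ = √4.0401 = 2.01000
σ³ = μ₂^(3/2) = 8.12060
γ₁ = μ₃/σ³ = 13.82 / 8.12060 ≈ 1.702

1.702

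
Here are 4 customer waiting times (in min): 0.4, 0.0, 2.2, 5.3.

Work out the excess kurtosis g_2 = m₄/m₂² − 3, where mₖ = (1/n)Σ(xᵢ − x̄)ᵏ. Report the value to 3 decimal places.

x̄ = 1.9750
Σ(xᵢ − x̄)² = 17.4875 ⇒ m₂ = 4.37187
Σ(xᵢ − x̄)⁴ = 143.5978 ⇒ m₄ = 35.89945
m₂² = 19.11329
g_2 = m₄/m₂² − 3 = 1.87825 − 3 ≈ -1.122

-1.122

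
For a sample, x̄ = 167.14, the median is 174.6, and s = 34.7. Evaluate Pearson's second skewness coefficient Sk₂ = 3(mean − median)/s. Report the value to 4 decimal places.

Sk₂ = 3(167.14 − 174.6) / 34.7 = 3 × -7.4600 / 34.7
    = -22.3800 / 34.7 ≈ -0.6450

-0.6450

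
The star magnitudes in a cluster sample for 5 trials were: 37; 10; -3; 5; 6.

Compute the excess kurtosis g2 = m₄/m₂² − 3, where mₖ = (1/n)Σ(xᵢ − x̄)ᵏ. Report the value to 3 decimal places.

x̄ = 11.0000
Σ(xᵢ − x̄)² = 934.0000 ⇒ m₂ = 186.80000
Σ(xᵢ − x̄)⁴ = 497314.0000 ⇒ m₄ = 99462.80000
m₂² = 34894.24000
g2 = m₄/m₂² − 3 = 2.85041 − 3 ≈ -0.150

-0.150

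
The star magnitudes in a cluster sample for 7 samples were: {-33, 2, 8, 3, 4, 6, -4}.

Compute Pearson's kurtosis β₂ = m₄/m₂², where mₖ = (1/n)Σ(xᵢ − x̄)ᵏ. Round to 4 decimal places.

4.5232

x̄ = -2.0000
Σ(xᵢ − x̄)² = 1206.0000 ⇒ m₂ = 172.28571
Σ(xᵢ − x̄)⁴ = 939810.0000 ⇒ m₄ = 134258.57143
m₂² = 29682.36735
β₂ = m₄/m₂² = 134258.57143 / 29682.36735 ≈ 4.5232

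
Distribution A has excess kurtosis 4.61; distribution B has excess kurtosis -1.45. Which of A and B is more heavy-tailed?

Higher excess kurtosis ⇒ heavier tails relative to the normal distribution.
4.61 vs -1.45: the larger is 4.61, so A has heavier tails. (A is leptokurtic — heavier-than-normal tails; the other is platykurtic.)

A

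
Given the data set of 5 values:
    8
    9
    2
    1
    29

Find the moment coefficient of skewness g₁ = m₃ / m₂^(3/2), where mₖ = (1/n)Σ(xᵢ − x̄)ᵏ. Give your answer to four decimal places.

1.1458

x̄ = (8 + 9 + 2 + 1 + 29) / 5 = 9.8000
deviations (xᵢ − x̄): -1.8000, -0.8000, -7.8000, -8.8000, 19.2000
Σ(xᵢ − x̄)² = 510.8000 ⇒ m₂ = 510.8000/5 = 102.16000
Σ(xᵢ − x̄)³ = 5915.5200 ⇒ m₃ = 5915.5200/5 = 1183.10400
m₂^(3/2) = 102.16000^(1.5) = 1032.57434
g₁ = m₃ / m₂^(3/2) = 1183.10400 / 1032.57434 ≈ 1.1458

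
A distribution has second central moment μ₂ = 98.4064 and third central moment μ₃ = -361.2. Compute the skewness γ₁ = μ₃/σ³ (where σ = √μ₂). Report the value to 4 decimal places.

σ = √μ₂ = √98.4064 = 9.92000
σ³ = μ₂^(3/2) = 976.19149
γ₁ = μ₃/σ³ = -361.2 / 976.19149 ≈ -0.3700

-0.3700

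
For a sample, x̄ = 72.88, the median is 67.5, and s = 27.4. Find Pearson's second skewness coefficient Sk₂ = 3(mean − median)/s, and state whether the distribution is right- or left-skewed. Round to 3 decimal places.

0.589, right-skewed

Sk₂ = 3(72.88 − 67.5) / 27.4 = 3 × 5.3800 / 27.4
    = 16.1400 / 27.4 ≈ 0.589
Sk₂ > 0 ⇒ mean > median ⇒ right-skewed (positive skew).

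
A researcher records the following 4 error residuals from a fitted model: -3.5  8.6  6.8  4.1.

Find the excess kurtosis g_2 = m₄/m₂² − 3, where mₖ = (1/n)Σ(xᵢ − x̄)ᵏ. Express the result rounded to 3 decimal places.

-0.979

x̄ = 4.0000
Σ(xᵢ − x̄)² = 85.2600 ⇒ m₂ = 21.31500
Σ(xᵢ − x̄)⁴ = 3673.2738 ⇒ m₄ = 918.31845
m₂² = 454.32922
g_2 = m₄/m₂² − 3 = 2.02126 − 3 ≈ -0.979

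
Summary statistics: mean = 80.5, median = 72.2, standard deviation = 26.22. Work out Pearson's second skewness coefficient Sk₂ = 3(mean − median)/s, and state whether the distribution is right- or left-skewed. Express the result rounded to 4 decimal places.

Sk₂ = 3(80.5 − 72.2) / 26.22 = 3 × 8.3000 / 26.22
    = 24.9000 / 26.22 ≈ 0.9497
Sk₂ > 0 ⇒ mean > median ⇒ right-skewed (positive skew).

0.9497, right-skewed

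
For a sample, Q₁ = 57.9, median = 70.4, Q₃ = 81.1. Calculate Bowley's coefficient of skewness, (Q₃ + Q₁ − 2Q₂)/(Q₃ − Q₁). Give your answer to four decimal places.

-0.0776

numerator: Q₃ + Q₁ − 2Q₂ = 81.1 + 57.9 − 2×70.4 = -1.8000
denominator: Q₃ − Q₁ = 81.1 − 57.9 = 23.2000
Bowley skewness = -1.8000 / 23.2000 ≈ -0.0776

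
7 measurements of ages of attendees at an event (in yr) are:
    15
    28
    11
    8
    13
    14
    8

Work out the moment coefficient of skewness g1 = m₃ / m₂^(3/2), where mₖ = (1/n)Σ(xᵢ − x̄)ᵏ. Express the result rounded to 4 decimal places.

x̄ = (15 + 28 + 11 + 8 + 13 + 14 + 8) / 7 = 13.8571
deviations (xᵢ − x̄): 1.1429, 14.1429, -2.8571, -5.8571, -0.8571, 0.1429, -5.8571
Σ(xᵢ − x̄)² = 278.8571 ⇒ m₂ = 278.8571/7 = 39.83673
Σ(xᵢ − x̄)³ = 2404.5306 ⇒ m₃ = 2404.5306/7 = 343.50437
m₂^(3/2) = 39.83673^(1.5) = 251.43492
g1 = m₃ / m₂^(3/2) = 343.50437 / 251.43492 ≈ 1.3662

1.3662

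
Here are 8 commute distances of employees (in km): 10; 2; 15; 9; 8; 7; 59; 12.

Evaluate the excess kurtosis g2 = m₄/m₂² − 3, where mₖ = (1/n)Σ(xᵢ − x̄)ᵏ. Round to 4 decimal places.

x̄ = 15.2500
Σ(xᵢ − x̄)² = 2287.5000 ⇒ m₂ = 285.93750
Σ(xᵢ − x̄)⁴ = 3704249.9063 ⇒ m₄ = 463031.23828
m₂² = 81760.25391
g2 = m₄/m₂² − 3 = 5.66328 − 3 ≈ 2.6633

2.6633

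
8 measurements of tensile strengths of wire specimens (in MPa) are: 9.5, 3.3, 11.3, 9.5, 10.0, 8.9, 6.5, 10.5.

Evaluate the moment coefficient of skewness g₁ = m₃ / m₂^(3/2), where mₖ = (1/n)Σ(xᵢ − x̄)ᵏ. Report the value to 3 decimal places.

-1.226

x̄ = (9.5 + 3.3 + 11.3 + 9.5 + 10.0 + 8.9 + 6.5 + 10.5) / 8 = 8.6875
deviations (xᵢ − x̄): 0.8125, -5.3875, 2.6125, 0.8125, 1.3125, 0.2125, -2.1875, 1.8125
Σ(xᵢ − x̄)² = 47.0088 ⇒ m₂ = 47.0088/8 = 5.87609
Σ(xᵢ − x̄)³ = -139.7122 ⇒ m₃ = -139.7122/8 = -17.46402
m₂^(3/2) = 5.87609^(1.5) = 14.24404
g₁ = m₃ / m₂^(3/2) = -17.46402 / 14.24404 ≈ -1.226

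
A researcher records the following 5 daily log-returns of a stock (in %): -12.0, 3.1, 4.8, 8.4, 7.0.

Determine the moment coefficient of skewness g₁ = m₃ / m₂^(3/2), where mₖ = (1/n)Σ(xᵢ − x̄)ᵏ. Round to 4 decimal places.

-1.2778

x̄ = (-12.0 + 3.1 + 4.8 + 8.4 + 7.0) / 5 = 2.2600
deviations (xᵢ − x̄): -14.2600, 0.8400, 2.5400, 6.1400, 4.7400
Σ(xᵢ − x̄)² = 270.6720 ⇒ m₂ = 270.6720/5 = 54.13440
Σ(xᵢ − x̄)³ = -2544.7850 ⇒ m₃ = -2544.7850/5 = -508.95701
m₂^(3/2) = 54.13440^(1.5) = 398.29971
g₁ = m₃ / m₂^(3/2) = -508.95701 / 398.29971 ≈ -1.2778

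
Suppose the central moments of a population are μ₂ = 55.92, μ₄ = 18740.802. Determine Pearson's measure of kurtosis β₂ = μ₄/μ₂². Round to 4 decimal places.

5.9931

μ₂² = 55.92² = 3127.04640
μ₄/μ₂² = 18740.802 / 3127.04640 = 5.99313
β₂ ≈ 5.9931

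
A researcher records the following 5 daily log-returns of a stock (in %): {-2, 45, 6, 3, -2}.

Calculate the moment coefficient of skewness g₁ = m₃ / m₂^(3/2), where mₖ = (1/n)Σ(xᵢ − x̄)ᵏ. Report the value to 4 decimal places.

1.3916

x̄ = (-2 + 45 + 6 + 3 - 2) / 5 = 10.0000
deviations (xᵢ − x̄): -12.0000, 35.0000, -4.0000, -7.0000, -12.0000
Σ(xᵢ − x̄)² = 1578.0000 ⇒ m₂ = 1578.0000/5 = 315.60000
Σ(xᵢ − x̄)³ = 39012.0000 ⇒ m₃ = 39012.0000/5 = 7802.40000
m₂^(3/2) = 315.60000^(1.5) = 5606.67641
g₁ = m₃ / m₂^(3/2) = 7802.40000 / 5606.67641 ≈ 1.3916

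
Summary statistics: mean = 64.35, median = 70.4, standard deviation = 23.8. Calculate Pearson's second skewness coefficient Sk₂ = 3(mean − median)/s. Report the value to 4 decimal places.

-0.7626

Sk₂ = 3(64.35 − 70.4) / 23.8 = 3 × -6.0500 / 23.8
    = -18.1500 / 23.8 ≈ -0.7626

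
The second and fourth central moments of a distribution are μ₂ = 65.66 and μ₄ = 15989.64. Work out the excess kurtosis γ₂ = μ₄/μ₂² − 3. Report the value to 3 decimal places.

0.709

μ₂² = 65.66² = 4311.23560
μ₄/μ₂² = 15989.64 / 4311.23560 = 3.70883
γ₂ = 3.70883 − 3 ≈ 0.709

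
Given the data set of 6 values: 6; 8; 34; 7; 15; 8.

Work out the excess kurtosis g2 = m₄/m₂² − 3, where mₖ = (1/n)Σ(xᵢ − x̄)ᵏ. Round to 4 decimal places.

0.5573

x̄ = 13.0000
Σ(xᵢ − x̄)² = 580.0000 ⇒ m₂ = 96.66667
Σ(xᵢ − x̄)⁴ = 199444.0000 ⇒ m₄ = 33240.66667
m₂² = 9344.44444
g2 = m₄/m₂² − 3 = 3.55727 − 3 ≈ 0.5573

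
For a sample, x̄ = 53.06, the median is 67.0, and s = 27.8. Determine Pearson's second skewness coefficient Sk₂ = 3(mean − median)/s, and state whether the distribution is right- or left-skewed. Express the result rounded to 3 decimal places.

Sk₂ = 3(53.06 − 67.0) / 27.8 = 3 × -13.9400 / 27.8
    = -41.8200 / 27.8 ≈ -1.504
Sk₂ < 0 ⇒ mean < median ⇒ left-skewed (negative skew).

-1.504, left-skewed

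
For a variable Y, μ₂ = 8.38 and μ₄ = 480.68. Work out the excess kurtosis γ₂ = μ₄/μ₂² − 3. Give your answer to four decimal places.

μ₂² = 8.38² = 70.22440
μ₄/μ₂² = 480.68 / 70.22440 = 6.84491
γ₂ = 6.84491 − 3 ≈ 3.8449

3.8449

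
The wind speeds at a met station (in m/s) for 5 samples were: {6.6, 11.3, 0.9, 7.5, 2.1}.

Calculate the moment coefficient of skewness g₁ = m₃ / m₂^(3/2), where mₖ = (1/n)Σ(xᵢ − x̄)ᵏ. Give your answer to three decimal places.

0.108

x̄ = (6.6 + 11.3 + 0.9 + 7.5 + 2.1) / 5 = 5.6800
deviations (xᵢ − x̄): 0.9200, 5.6200, -4.7800, 1.8200, -3.5800
Σ(xᵢ − x̄)² = 71.4080 ⇒ m₂ = 71.4080/5 = 14.28160
Σ(xᵢ − x̄)³ = 29.2135 ⇒ m₃ = 29.2135/5 = 5.84270
m₂^(3/2) = 14.28160^(1.5) = 53.97160
g₁ = m₃ / m₂^(3/2) = 5.84270 / 53.97160 ≈ 0.108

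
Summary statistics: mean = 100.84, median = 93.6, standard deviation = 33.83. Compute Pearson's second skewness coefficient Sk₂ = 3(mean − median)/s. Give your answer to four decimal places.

0.6420

Sk₂ = 3(100.84 − 93.6) / 33.83 = 3 × 7.2400 / 33.83
    = 21.7200 / 33.83 ≈ 0.6420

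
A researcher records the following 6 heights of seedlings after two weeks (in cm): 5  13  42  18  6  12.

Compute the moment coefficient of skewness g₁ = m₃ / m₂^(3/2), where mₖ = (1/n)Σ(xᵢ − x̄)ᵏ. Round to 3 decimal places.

1.318

x̄ = (5 + 13 + 42 + 18 + 6 + 12) / 6 = 16.0000
deviations (xᵢ − x̄): -11.0000, -3.0000, 26.0000, 2.0000, -10.0000, -4.0000
Σ(xᵢ − x̄)² = 926.0000 ⇒ m₂ = 926.0000/6 = 154.33333
Σ(xᵢ − x̄)³ = 15162.0000 ⇒ m₃ = 15162.0000/6 = 2527.00000
m₂^(3/2) = 154.33333^(1.5) = 1917.29793
g₁ = m₃ / m₂^(3/2) = 2527.00000 / 1917.29793 ≈ 1.318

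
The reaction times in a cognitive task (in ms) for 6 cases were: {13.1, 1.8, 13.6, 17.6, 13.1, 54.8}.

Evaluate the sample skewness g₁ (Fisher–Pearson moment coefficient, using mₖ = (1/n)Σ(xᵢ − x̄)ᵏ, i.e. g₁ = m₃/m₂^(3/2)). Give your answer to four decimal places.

1.4331

x̄ = (13.1 + 1.8 + 13.6 + 17.6 + 13.1 + 54.8) / 6 = 19.0000
deviations (xᵢ − x̄): -5.9000, -17.2000, -5.4000, -1.4000, -5.9000, 35.8000
Σ(xᵢ − x̄)² = 1678.2200 ⇒ m₂ = 1678.2200/6 = 279.70333
Σ(xᵢ − x̄)³ = 40223.2980 ⇒ m₃ = 40223.2980/6 = 6703.88300
m₂^(3/2) = 279.70333^(1.5) = 4677.85185
g₁ = m₃ / m₂^(3/2) = 6703.88300 / 4677.85185 ≈ 1.4331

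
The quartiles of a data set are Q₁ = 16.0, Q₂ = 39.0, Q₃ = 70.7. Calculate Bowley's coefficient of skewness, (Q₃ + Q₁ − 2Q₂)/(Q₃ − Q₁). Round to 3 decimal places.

0.159

numerator: Q₃ + Q₁ − 2Q₂ = 70.7 + 16.0 − 2×39.0 = 8.7000
denominator: Q₃ − Q₁ = 70.7 − 16.0 = 54.7000
Bowley skewness = 8.7000 / 54.7000 ≈ 0.159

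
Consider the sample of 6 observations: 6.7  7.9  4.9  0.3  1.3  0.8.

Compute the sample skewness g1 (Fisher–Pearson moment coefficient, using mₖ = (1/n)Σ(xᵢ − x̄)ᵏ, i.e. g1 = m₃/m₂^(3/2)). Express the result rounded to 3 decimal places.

x̄ = (6.7 + 7.9 + 4.9 + 0.3 + 1.3 + 0.8) / 6 = 3.6500
deviations (xᵢ − x̄): 3.0500, 4.2500, 1.2500, -3.3500, -2.3500, -2.8500
Σ(xᵢ − x̄)² = 53.7950 ⇒ m₂ = 53.7950/6 = 8.96583
Σ(xᵢ − x̄)³ = 33.3690 ⇒ m₃ = 33.3690/6 = 5.56150
m₂^(3/2) = 8.96583^(1.5) = 26.84640
g1 = m₃ / m₂^(3/2) = 5.56150 / 26.84640 ≈ 0.207

0.207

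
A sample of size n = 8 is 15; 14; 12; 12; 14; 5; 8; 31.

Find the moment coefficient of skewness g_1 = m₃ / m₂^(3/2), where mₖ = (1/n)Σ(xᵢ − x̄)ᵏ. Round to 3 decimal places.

1.375

x̄ = (15 + 14 + 12 + 12 + 14 + 5 + 8 + 31) / 8 = 13.8750
deviations (xᵢ − x̄): 1.1250, 0.1250, -1.8750, -1.8750, 0.1250, -8.8750, -5.8750, 17.1250
Σ(xᵢ − x̄)² = 414.8750 ⇒ m₂ = 414.8750/8 = 51.85938
Σ(xᵢ − x̄)³ = 4108.5938 ⇒ m₃ = 4108.5938/8 = 513.57422
m₂^(3/2) = 51.85938^(1.5) = 373.45727
g_1 = m₃ / m₂^(3/2) = 513.57422 / 373.45727 ≈ 1.375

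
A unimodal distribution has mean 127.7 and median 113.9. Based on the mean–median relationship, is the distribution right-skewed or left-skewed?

right-skewed

mean − median = 127.7 − 113.9 = 13.8
mean > median ⇒ the longer tail is on the right ⇒ right-skewed (positively skewed).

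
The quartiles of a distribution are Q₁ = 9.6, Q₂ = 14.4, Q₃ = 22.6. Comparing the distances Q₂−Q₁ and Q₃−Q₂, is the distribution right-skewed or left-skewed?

right-skewed

Q₂ − Q₁ = 4.8;  Q₃ − Q₂ = 8.2
Q₃ − Q₂ > Q₂ − Q₁ ⇒ the upper half is more spread out ⇒ right-skewed.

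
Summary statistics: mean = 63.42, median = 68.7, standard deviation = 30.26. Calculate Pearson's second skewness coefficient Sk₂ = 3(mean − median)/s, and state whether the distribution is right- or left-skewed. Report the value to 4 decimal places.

-0.5235, left-skewed

Sk₂ = 3(63.42 − 68.7) / 30.26 = 3 × -5.2800 / 30.26
    = -15.8400 / 30.26 ≈ -0.5235
Sk₂ < 0 ⇒ mean < median ⇒ left-skewed (negative skew).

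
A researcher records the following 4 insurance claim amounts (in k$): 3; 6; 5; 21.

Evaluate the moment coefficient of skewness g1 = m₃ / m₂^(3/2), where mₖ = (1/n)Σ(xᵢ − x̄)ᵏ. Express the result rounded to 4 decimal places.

x̄ = (3 + 6 + 5 + 21) / 4 = 8.7500
deviations (xᵢ − x̄): -5.7500, -2.7500, -3.7500, 12.2500
Σ(xᵢ − x̄)² = 204.7500 ⇒ m₂ = 204.7500/4 = 51.18750
Σ(xᵢ − x̄)³ = 1574.6250 ⇒ m₃ = 1574.6250/4 = 393.65625
m₂^(3/2) = 51.18750^(1.5) = 366.22322
g1 = m₃ / m₂^(3/2) = 393.65625 / 366.22322 ≈ 1.0749

1.0749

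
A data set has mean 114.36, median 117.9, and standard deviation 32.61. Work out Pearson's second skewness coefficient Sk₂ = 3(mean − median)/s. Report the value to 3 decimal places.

Sk₂ = 3(114.36 − 117.9) / 32.61 = 3 × -3.5400 / 32.61
    = -10.6200 / 32.61 ≈ -0.326

-0.326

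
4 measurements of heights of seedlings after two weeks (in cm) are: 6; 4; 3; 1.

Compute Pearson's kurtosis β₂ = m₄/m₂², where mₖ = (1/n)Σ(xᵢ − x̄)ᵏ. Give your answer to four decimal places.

x̄ = 3.5000
Σ(xᵢ − x̄)² = 13.0000 ⇒ m₂ = 3.25000
Σ(xᵢ − x̄)⁴ = 78.2500 ⇒ m₄ = 19.56250
m₂² = 10.56250
β₂ = m₄/m₂² = 19.56250 / 10.56250 ≈ 1.8521

1.8521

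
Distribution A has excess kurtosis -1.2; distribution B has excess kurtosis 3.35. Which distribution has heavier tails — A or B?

Higher excess kurtosis ⇒ heavier tails relative to the normal distribution.
-1.2 vs 3.35: the larger is 3.35, so B has heavier tails. (B is leptokurtic — heavier-than-normal tails; the other is platykurtic.)

B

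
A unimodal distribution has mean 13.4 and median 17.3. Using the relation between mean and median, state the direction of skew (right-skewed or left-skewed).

left-skewed

mean − median = 13.4 − 17.3 = -3.9
mean < median ⇒ the longer tail is on the left ⇒ left-skewed (negatively skewed).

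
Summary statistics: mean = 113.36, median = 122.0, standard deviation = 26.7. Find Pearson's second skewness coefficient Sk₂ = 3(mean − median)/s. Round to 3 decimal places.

-0.971

Sk₂ = 3(113.36 − 122.0) / 26.7 = 3 × -8.6400 / 26.7
    = -25.9200 / 26.7 ≈ -0.971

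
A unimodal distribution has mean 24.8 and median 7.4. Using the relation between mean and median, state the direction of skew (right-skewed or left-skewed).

right-skewed

mean − median = 24.8 − 7.4 = 17.4
mean > median ⇒ the longer tail is on the right ⇒ right-skewed (positively skewed).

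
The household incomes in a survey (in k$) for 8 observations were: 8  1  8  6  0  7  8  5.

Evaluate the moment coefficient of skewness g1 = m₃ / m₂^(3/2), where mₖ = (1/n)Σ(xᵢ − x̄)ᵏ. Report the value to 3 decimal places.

-0.837

x̄ = (8 + 1 + 8 + 6 + 0 + 7 + 8 + 5) / 8 = 5.3750
deviations (xᵢ − x̄): 2.6250, -4.3750, 2.6250, 0.6250, -5.3750, 1.6250, 2.6250, -0.3750
Σ(xᵢ − x̄)² = 71.8750 ⇒ m₂ = 71.8750/8 = 8.98438
Σ(xᵢ − x̄)³ = -180.2813 ⇒ m₃ = -180.2813/8 = -22.53516
m₂^(3/2) = 8.98438^(1.5) = 26.92972
g1 = m₃ / m₂^(3/2) = -22.53516 / 26.92972 ≈ -0.837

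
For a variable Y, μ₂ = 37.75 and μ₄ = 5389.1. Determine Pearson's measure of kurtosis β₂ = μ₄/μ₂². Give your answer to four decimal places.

μ₂² = 37.75² = 1425.06250
μ₄/μ₂² = 5389.1 / 1425.06250 = 3.78166
β₂ ≈ 3.7817

3.7817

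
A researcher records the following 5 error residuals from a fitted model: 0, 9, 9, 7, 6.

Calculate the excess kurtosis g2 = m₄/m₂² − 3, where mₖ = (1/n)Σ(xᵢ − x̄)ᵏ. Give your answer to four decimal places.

-0.3344

x̄ = 6.2000
Σ(xᵢ − x̄)² = 54.8000 ⇒ m₂ = 10.96000
Σ(xᵢ − x̄)⁴ = 1600.9760 ⇒ m₄ = 320.19520
m₂² = 120.12160
g2 = m₄/m₂² − 3 = 2.66559 − 3 ≈ -0.3344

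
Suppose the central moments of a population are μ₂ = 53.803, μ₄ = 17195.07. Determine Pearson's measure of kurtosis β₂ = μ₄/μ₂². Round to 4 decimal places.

μ₂² = 53.803² = 2894.76281
μ₄/μ₂² = 17195.07 / 2894.76281 = 5.94006
β₂ ≈ 5.9401

5.9401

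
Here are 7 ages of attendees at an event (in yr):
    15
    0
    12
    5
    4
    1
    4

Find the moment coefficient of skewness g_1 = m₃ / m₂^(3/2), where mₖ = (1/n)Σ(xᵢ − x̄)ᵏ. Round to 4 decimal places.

x̄ = (15 + 0 + 12 + 5 + 4 + 1 + 4) / 7 = 5.8571
deviations (xᵢ − x̄): 9.1429, -5.8571, 6.1429, -0.8571, -1.8571, -4.8571, -1.8571
Σ(xᵢ − x̄)² = 186.8571 ⇒ m₂ = 186.8571/7 = 26.69388
Σ(xᵢ − x̄)³ = 667.1020 ⇒ m₃ = 667.1020/7 = 95.30029
m₂^(3/2) = 26.69388^(1.5) = 137.91690
g_1 = m₃ / m₂^(3/2) = 95.30029 / 137.91690 ≈ 0.6910

0.6910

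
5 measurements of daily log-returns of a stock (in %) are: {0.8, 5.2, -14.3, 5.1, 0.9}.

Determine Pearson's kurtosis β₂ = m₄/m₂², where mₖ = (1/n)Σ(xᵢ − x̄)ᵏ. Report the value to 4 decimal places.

x̄ = -0.4600
Σ(xᵢ − x̄)² = 257.9320 ⇒ m₂ = 51.58640
Σ(xᵢ − x̄)⁴ = 38677.5887 ⇒ m₄ = 7735.51774
m₂² = 2661.15666
β₂ = m₄/m₂² = 7735.51774 / 2661.15666 ≈ 2.9068

2.9068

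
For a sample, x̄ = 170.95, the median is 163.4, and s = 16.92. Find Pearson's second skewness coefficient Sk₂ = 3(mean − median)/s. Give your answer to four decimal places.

1.3387

Sk₂ = 3(170.95 − 163.4) / 16.92 = 3 × 7.5500 / 16.92
    = 22.6500 / 16.92 ≈ 1.3387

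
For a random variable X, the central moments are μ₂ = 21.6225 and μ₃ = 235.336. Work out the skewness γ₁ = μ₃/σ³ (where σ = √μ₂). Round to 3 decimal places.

2.341

σ = √μ₂ = √21.6225 = 4.65000
σ³ = μ₂^(3/2) = 100.54463
γ₁ = μ₃/σ³ = 235.336 / 100.54463 ≈ 2.341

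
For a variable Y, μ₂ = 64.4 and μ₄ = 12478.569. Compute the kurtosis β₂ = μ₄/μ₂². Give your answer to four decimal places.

μ₂² = 64.4² = 4147.36000
μ₄/μ₂² = 12478.569 / 4147.36000 = 3.00880
β₂ ≈ 3.0088

3.0088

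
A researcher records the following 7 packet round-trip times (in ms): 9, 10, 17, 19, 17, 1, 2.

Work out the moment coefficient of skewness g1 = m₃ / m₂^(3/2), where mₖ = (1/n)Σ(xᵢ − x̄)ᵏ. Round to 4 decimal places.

x̄ = (9 + 10 + 17 + 19 + 17 + 1 + 2) / 7 = 10.7143
deviations (xᵢ − x̄): -1.7143, -0.7143, 6.2857, 8.2857, 6.2857, -9.7143, -8.7143
Σ(xᵢ − x̄)² = 321.4286 ⇒ m₂ = 321.4286/7 = 45.91837
Σ(xᵢ − x̄)³ = -518.3265 ⇒ m₃ = -518.3265/7 = -74.04665
m₂^(3/2) = 45.91837^(1.5) = 311.15706
g1 = m₃ / m₂^(3/2) = -74.04665 / 311.15706 ≈ -0.2380

-0.2380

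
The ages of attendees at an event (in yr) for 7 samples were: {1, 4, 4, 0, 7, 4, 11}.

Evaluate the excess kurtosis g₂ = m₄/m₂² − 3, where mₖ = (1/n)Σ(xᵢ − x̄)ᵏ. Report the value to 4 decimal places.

x̄ = 4.4286
Σ(xᵢ − x̄)² = 81.7143 ⇒ m₂ = 11.67347
Σ(xᵢ − x̄)⁴ = 2431.4752 ⇒ m₄ = 347.35360
m₂² = 136.26989
g₂ = m₄/m₂² − 3 = 2.54901 − 3 ≈ -0.4510

-0.4510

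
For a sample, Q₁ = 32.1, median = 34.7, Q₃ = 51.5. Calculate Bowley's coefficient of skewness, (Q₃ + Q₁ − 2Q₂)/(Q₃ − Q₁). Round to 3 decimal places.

numerator: Q₃ + Q₁ − 2Q₂ = 51.5 + 32.1 − 2×34.7 = 14.2000
denominator: Q₃ − Q₁ = 51.5 − 32.1 = 19.4000
Bowley skewness = 14.2000 / 19.4000 ≈ 0.732

0.732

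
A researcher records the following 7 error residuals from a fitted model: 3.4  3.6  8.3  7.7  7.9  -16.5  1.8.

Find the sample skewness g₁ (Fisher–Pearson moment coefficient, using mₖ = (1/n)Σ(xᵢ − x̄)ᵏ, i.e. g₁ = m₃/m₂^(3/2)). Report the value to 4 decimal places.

x̄ = (3.4 + 3.6 + 8.3 + 7.7 + 7.9 - 16.5 + 1.8) / 7 = 2.3143
deviations (xᵢ − x̄): 1.0857, 1.2857, 5.9857, 5.3857, 5.5857, -18.8143, -0.5143
Σ(xᵢ − x̄)² = 453.1086 ⇒ m₂ = 453.1086/7 = 64.72980
Σ(xᵢ − x̄)³ = -6111.6080 ⇒ m₃ = -6111.6080/7 = -873.08685
m₂^(3/2) = 64.72980^(1.5) = 520.78247
g₁ = m₃ / m₂^(3/2) = -873.08685 / 520.78247 ≈ -1.6765

-1.6765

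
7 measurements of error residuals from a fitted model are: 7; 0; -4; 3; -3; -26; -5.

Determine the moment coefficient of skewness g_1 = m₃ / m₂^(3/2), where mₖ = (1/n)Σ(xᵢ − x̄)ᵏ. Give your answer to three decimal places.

x̄ = (7 + 0 - 4 + 3 - 3 - 26 - 5) / 7 = -4.0000
deviations (xᵢ − x̄): 11.0000, 4.0000, 0.0000, 7.0000, 1.0000, -22.0000, -1.0000
Σ(xᵢ − x̄)² = 672.0000 ⇒ m₂ = 672.0000/7 = 96.00000
Σ(xᵢ − x̄)³ = -8910.0000 ⇒ m₃ = -8910.0000/7 = -1272.85714
m₂^(3/2) = 96.00000^(1.5) = 940.60406
g_1 = m₃ / m₂^(3/2) = -1272.85714 / 940.60406 ≈ -1.353

-1.353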